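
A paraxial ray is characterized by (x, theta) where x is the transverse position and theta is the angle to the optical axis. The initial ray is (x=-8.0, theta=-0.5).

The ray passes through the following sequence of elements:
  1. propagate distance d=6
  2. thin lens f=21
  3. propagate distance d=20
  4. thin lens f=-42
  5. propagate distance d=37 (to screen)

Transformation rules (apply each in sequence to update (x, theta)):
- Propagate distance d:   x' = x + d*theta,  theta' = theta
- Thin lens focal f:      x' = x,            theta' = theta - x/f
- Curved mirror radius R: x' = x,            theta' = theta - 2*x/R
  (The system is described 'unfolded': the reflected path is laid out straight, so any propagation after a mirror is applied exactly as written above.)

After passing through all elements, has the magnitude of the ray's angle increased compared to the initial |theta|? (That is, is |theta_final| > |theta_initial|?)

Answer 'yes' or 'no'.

Answer: no

Derivation:
Initial: x=-8.0000 theta=-0.5000
After 1 (propagate distance d=6): x=-11.0000 theta=-0.5000
After 2 (thin lens f=21): x=-11.0000 theta=1/42 (≈0.0238)
After 3 (propagate distance d=20): x=-221/21 (≈-10.5238) theta=1/42 (≈0.0238)
After 4 (thin lens f=-42): x=-221/21 (≈-10.5238) theta=-100/441 (≈-0.2268)
After 5 (propagate distance d=37 (to screen)): x=-8341/441 (≈-18.9138) theta=-100/441 (≈-0.2268)
|theta_initial|=0.5000 |theta_final|=100/441 (≈0.2268) -> not increased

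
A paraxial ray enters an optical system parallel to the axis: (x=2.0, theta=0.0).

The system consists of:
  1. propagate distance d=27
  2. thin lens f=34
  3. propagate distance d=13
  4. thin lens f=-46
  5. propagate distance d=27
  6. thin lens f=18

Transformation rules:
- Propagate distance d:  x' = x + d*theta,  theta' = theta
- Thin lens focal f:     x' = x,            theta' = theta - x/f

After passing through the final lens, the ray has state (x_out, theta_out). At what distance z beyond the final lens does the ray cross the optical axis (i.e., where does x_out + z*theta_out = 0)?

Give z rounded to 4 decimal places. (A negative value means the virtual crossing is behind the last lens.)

Initial: x=2.0000 theta=0.0000
After 1 (propagate distance d=27): x=2.0000 theta=0.0000
After 2 (thin lens f=34): x=2.0000 theta=-1/17 (≈-0.0588)
After 3 (propagate distance d=13): x=21/17 (≈1.2353) theta=-1/17 (≈-0.0588)
After 4 (thin lens f=-46): x=21/17 (≈1.2353) theta=-25/782 (≈-0.0320)
After 5 (propagate distance d=27): x=291/782 (≈0.3721) theta=-25/782 (≈-0.0320)
After 6 (thin lens f=18): x=291/782 (≈0.3721) theta=-247/4692 (≈-0.0526)
z_focus = -x_out/theta_out = -(291/782)/(-247/4692) = 1746/247 ≈ 7.0688
Rounded to 4 decimal places: z = 7.0688

Answer: 7.0688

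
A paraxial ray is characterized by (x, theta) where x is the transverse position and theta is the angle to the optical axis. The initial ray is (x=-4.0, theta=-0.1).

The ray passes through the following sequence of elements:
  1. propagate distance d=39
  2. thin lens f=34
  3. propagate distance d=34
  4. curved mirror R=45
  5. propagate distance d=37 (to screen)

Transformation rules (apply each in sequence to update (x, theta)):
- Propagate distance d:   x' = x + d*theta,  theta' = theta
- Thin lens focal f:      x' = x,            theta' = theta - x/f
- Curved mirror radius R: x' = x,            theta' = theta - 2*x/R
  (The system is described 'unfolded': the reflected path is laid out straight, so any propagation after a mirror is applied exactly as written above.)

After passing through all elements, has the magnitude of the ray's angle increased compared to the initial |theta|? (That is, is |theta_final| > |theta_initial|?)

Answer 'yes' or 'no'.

Initial: x=-4.0000 theta=-0.1000
After 1 (propagate distance d=39): x=-7.9000 theta=-0.1000
After 2 (thin lens f=34): x=-7.9000 theta=9/68 (≈0.1324)
After 3 (propagate distance d=34): x=-3.4000 theta=9/68 (≈0.1324)
After 4 (curved mirror R=45): x=-3.4000 theta=4337/15300 (≈0.2835)
After 5 (propagate distance d=37 (to screen)): x=108449/15300 (≈7.0882) theta=4337/15300 (≈0.2835)
|theta_initial|=0.1000 |theta_final|=4337/15300 (≈0.2835) -> increased

Answer: yes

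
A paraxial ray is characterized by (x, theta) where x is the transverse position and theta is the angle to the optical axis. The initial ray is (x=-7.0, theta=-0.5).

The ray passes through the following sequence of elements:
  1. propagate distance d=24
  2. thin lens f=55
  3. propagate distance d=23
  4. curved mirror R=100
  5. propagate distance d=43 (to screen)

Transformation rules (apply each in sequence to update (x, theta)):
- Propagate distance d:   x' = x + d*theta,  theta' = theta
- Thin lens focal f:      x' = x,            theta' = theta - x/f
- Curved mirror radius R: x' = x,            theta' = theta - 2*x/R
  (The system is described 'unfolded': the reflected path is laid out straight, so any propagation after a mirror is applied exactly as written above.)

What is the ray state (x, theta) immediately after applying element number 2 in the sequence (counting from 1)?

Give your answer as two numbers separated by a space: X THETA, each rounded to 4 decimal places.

Answer: -19.0000 -0.1545

Derivation:
Initial: x=-7.0000 theta=-0.5000
After 1 (propagate distance d=24): x=-19.0000 theta=-0.5000
After 2 (thin lens f=55): x=-19.0000 theta=-17/110 (≈-0.1545)
Rounded to 4 decimal places: x = -19.0000, theta = -0.1545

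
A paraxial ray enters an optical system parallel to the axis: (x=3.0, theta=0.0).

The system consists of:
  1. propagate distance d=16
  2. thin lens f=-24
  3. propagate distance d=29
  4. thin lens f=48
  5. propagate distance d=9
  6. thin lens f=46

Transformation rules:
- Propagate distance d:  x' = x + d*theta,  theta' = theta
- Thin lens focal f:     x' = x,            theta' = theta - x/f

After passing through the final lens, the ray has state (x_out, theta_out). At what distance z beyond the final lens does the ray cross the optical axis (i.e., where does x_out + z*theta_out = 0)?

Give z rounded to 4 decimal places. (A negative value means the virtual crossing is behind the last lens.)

Answer: 42.1231

Derivation:
Initial: x=3.0000 theta=0.0000
After 1 (propagate distance d=16): x=3.0000 theta=0.0000
After 2 (thin lens f=-24): x=3.0000 theta=0.1250
After 3 (propagate distance d=29): x=6.6250 theta=0.1250
After 4 (thin lens f=48): x=6.6250 theta=-5/384 (≈-0.0130)
After 5 (propagate distance d=9): x=833/128 (≈6.5078) theta=-5/384 (≈-0.0130)
After 6 (thin lens f=46): x=833/128 (≈6.5078) theta=-2729/17664 (≈-0.1545)
z_focus = -x_out/theta_out = -(833/128)/(-2729/17664) = 114954/2729 ≈ 42.1231
Rounded to 4 decimal places: z = 42.1231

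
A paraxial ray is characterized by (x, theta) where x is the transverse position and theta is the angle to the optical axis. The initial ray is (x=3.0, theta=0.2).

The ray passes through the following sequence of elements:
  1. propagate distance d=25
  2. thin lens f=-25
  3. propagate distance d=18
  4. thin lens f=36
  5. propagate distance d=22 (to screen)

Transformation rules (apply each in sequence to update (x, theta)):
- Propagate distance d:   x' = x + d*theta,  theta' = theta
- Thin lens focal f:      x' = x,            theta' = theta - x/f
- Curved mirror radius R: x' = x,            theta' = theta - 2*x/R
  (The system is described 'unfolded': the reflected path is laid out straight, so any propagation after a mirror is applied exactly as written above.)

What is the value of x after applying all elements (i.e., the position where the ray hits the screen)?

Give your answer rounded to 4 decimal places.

Initial: x=3.0000 theta=0.2000
After 1 (propagate distance d=25): x=8.0000 theta=0.2000
After 2 (thin lens f=-25): x=8.0000 theta=0.5200
After 3 (propagate distance d=18): x=17.3600 theta=0.5200
After 4 (thin lens f=36): x=17.3600 theta=17/450 (≈0.0378)
After 5 (propagate distance d=22 (to screen)): x=4093/225 (≈18.1911) theta=17/450 (≈0.0378)
Rounded to 4 decimal places: x = 18.1911

Answer: 18.1911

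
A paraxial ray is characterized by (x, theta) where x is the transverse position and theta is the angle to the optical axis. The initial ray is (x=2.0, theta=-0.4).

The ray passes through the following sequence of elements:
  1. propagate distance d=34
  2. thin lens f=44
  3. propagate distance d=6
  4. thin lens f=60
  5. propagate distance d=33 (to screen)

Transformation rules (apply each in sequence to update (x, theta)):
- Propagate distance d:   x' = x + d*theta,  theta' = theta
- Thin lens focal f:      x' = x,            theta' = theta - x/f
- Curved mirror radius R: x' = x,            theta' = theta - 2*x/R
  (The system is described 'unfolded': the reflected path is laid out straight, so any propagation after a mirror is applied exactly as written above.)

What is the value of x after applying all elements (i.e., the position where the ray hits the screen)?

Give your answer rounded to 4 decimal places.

Answer: -10.0882

Derivation:
Initial: x=2.0000 theta=-0.4000
After 1 (propagate distance d=34): x=-11.6000 theta=-0.4000
After 2 (thin lens f=44): x=-11.6000 theta=-3/22 (≈-0.1364)
After 3 (propagate distance d=6): x=-683/55 (≈-12.4182) theta=-3/22 (≈-0.1364)
After 4 (thin lens f=60): x=-683/55 (≈-12.4182) theta=233/3300 (≈0.0706)
After 5 (propagate distance d=33 (to screen)): x=-11097/1100 (≈-10.0882) theta=233/3300 (≈0.0706)
Rounded to 4 decimal places: x = -10.0882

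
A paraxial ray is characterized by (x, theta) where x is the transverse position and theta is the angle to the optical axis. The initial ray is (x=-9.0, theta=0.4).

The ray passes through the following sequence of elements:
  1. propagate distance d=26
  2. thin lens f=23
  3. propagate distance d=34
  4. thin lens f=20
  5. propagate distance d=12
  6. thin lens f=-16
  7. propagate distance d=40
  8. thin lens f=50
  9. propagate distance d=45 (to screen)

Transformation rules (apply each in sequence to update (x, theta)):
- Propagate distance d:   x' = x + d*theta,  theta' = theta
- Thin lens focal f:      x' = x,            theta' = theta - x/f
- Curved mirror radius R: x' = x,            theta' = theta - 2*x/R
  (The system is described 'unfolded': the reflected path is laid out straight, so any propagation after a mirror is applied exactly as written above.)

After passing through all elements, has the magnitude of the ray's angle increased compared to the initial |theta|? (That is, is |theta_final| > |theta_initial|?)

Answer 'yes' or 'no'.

Answer: no

Derivation:
Initial: x=-9.0000 theta=0.4000
After 1 (propagate distance d=26): x=1.4000 theta=0.4000
After 2 (thin lens f=23): x=1.4000 theta=39/115 (≈0.3391)
After 3 (propagate distance d=34): x=1487/115 (≈12.9304) theta=39/115 (≈0.3391)
After 4 (thin lens f=20): x=1487/115 (≈12.9304) theta=-707/2300 (≈-0.3074)
After 5 (propagate distance d=12): x=5314/575 (≈9.2417) theta=-707/2300 (≈-0.3074)
After 6 (thin lens f=-16): x=5314/575 (≈9.2417) theta=1243/4600 (≈0.2702)
After 7 (propagate distance d=40): x=11529/575 (≈20.0504) theta=1243/4600 (≈0.2702)
After 8 (thin lens f=50): x=11529/575 (≈20.0504) theta=-15041/115000 (≈-0.1308)
After 9 (propagate distance d=45 (to screen)): x=325791/23000 (≈14.1648) theta=-15041/115000 (≈-0.1308)
|theta_initial|=0.4000 |theta_final|=15041/115000 (≈0.1308) -> not increased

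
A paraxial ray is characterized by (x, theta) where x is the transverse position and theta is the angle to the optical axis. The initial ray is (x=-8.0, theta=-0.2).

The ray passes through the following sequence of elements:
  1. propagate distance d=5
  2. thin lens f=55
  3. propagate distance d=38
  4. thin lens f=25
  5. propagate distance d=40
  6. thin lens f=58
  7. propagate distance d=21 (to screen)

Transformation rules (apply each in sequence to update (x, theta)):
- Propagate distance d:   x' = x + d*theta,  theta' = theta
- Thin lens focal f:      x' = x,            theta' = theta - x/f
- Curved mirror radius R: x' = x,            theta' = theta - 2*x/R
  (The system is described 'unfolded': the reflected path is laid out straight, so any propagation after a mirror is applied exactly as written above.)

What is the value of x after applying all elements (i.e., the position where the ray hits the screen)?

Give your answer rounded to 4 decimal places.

Answer: 11.0029

Derivation:
Initial: x=-8.0000 theta=-0.2000
After 1 (propagate distance d=5): x=-9.0000 theta=-0.2000
After 2 (thin lens f=55): x=-9.0000 theta=-2/55 (≈-0.0364)
After 3 (propagate distance d=38): x=-571/55 (≈-10.3818) theta=-2/55 (≈-0.0364)
After 4 (thin lens f=25): x=-571/55 (≈-10.3818) theta=521/1375 (≈0.3789)
After 5 (propagate distance d=40): x=1313/275 (≈4.7745) theta=521/1375 (≈0.3789)
After 6 (thin lens f=58): x=1313/275 (≈4.7745) theta=23653/79750 (≈0.2966)
After 7 (propagate distance d=21 (to screen)): x=877483/79750 (≈11.0029) theta=23653/79750 (≈0.2966)
Rounded to 4 decimal places: x = 11.0029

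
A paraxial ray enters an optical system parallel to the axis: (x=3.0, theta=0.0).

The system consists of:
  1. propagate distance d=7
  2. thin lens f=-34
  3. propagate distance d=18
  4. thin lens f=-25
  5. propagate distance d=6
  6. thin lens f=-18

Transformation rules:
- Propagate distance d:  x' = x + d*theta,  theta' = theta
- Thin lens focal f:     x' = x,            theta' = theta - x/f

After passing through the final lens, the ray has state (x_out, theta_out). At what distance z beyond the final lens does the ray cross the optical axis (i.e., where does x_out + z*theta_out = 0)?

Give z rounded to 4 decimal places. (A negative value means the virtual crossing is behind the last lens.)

Answer: -10.0750

Derivation:
Initial: x=3.0000 theta=0.0000
After 1 (propagate distance d=7): x=3.0000 theta=0.0000
After 2 (thin lens f=-34): x=3.0000 theta=3/34 (≈0.0882)
After 3 (propagate distance d=18): x=78/17 (≈4.5882) theta=3/34 (≈0.0882)
After 4 (thin lens f=-25): x=78/17 (≈4.5882) theta=231/850 (≈0.2718)
After 5 (propagate distance d=6): x=2643/425 (≈6.2188) theta=231/850 (≈0.2718)
After 6 (thin lens f=-18): x=2643/425 (≈6.2188) theta=787/1275 (≈0.6173)
z_focus = -x_out/theta_out = -(2643/425)/(787/1275) = -7929/787 ≈ -10.0750
Rounded to 4 decimal places: z = -10.0750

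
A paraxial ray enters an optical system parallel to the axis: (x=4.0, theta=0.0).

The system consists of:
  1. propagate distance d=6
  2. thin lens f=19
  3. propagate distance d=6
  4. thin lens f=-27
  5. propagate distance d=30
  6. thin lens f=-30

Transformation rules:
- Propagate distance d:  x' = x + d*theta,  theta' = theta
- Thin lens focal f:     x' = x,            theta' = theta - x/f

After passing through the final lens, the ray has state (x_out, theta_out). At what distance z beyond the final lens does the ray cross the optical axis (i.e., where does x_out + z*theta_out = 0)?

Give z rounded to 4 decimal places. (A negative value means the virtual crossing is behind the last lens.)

Answer: -4.2331

Derivation:
Initial: x=4.0000 theta=0.0000
After 1 (propagate distance d=6): x=4.0000 theta=0.0000
After 2 (thin lens f=19): x=4.0000 theta=-4/19 (≈-0.2105)
After 3 (propagate distance d=6): x=52/19 (≈2.7368) theta=-4/19 (≈-0.2105)
After 4 (thin lens f=-27): x=52/19 (≈2.7368) theta=-56/513 (≈-0.1092)
After 5 (propagate distance d=30): x=-92/171 (≈-0.5380) theta=-56/513 (≈-0.1092)
After 6 (thin lens f=-30): x=-92/171 (≈-0.5380) theta=-326/2565 (≈-0.1271)
z_focus = -x_out/theta_out = -(-92/171)/(-326/2565) = -690/163 ≈ -4.2331
Rounded to 4 decimal places: z = -4.2331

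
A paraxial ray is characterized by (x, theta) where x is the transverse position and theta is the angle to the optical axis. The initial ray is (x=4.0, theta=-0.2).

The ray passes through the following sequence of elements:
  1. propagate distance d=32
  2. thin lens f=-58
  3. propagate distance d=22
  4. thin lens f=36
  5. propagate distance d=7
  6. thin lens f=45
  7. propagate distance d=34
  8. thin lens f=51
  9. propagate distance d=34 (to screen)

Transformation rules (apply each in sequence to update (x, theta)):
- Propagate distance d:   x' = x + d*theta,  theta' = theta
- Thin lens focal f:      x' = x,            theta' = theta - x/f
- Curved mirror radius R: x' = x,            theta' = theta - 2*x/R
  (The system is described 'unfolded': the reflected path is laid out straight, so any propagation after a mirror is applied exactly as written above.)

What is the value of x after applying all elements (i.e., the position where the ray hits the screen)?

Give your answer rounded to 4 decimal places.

Answer: 4.0925

Derivation:
Initial: x=4.0000 theta=-0.2000
After 1 (propagate distance d=32): x=-2.4000 theta=-0.2000
After 2 (thin lens f=-58): x=-2.4000 theta=-7/29 (≈-0.2414)
After 3 (propagate distance d=22): x=-1118/145 (≈-7.7103) theta=-7/29 (≈-0.2414)
After 4 (thin lens f=36): x=-1118/145 (≈-7.7103) theta=-71/2610 (≈-0.0272)
After 5 (propagate distance d=7): x=-20621/2610 (≈-7.9008) theta=-71/2610 (≈-0.0272)
After 6 (thin lens f=45): x=-20621/2610 (≈-7.9008) theta=8713/58725 (≈0.1484)
After 7 (propagate distance d=34): x=-335461/117450 (≈-2.8562) theta=8713/58725 (≈0.1484)
After 8 (thin lens f=51): x=-335461/117450 (≈-2.8562) theta=72011/352350 (≈0.2044)
After 9 (propagate distance d=34 (to screen)): x=1441991/352350 (≈4.0925) theta=72011/352350 (≈0.2044)
Rounded to 4 decimal places: x = 4.0925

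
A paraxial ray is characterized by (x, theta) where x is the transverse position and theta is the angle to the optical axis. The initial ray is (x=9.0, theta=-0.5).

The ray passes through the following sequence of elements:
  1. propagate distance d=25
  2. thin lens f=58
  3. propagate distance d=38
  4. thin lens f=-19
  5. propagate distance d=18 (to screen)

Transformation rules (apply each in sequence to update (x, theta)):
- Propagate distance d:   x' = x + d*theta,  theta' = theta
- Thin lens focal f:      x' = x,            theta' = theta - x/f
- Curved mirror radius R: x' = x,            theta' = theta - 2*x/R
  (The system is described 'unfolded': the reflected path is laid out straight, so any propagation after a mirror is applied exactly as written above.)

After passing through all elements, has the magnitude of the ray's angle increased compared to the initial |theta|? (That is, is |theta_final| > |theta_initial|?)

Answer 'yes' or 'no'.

Initial: x=9.0000 theta=-0.5000
After 1 (propagate distance d=25): x=-3.5000 theta=-0.5000
After 2 (thin lens f=58): x=-3.5000 theta=-51/116 (≈-0.4397)
After 3 (propagate distance d=38): x=-586/29 (≈-20.2069) theta=-51/116 (≈-0.4397)
After 4 (thin lens f=-19): x=-586/29 (≈-20.2069) theta=-3313/2204 (≈-1.5032)
After 5 (propagate distance d=18 (to screen)): x=-52085/1102 (≈-47.2641) theta=-3313/2204 (≈-1.5032)
|theta_initial|=0.5000 |theta_final|=3313/2204 (≈1.5032) -> increased

Answer: yes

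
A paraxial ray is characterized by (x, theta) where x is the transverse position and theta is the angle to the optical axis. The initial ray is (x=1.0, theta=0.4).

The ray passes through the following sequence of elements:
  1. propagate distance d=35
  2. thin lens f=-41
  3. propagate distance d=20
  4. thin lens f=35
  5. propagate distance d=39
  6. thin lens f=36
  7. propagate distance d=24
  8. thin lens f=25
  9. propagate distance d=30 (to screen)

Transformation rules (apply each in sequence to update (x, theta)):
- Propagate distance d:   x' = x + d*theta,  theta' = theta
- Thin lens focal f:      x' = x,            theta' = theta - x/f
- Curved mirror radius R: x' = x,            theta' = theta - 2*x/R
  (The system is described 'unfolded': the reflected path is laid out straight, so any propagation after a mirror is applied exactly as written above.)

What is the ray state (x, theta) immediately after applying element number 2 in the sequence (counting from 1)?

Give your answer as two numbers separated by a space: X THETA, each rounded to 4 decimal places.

Answer: 15.0000 0.7659

Derivation:
Initial: x=1.0000 theta=0.4000
After 1 (propagate distance d=35): x=15.0000 theta=0.4000
After 2 (thin lens f=-41): x=15.0000 theta=157/205 (≈0.7659)
Rounded to 4 decimal places: x = 15.0000, theta = 0.7659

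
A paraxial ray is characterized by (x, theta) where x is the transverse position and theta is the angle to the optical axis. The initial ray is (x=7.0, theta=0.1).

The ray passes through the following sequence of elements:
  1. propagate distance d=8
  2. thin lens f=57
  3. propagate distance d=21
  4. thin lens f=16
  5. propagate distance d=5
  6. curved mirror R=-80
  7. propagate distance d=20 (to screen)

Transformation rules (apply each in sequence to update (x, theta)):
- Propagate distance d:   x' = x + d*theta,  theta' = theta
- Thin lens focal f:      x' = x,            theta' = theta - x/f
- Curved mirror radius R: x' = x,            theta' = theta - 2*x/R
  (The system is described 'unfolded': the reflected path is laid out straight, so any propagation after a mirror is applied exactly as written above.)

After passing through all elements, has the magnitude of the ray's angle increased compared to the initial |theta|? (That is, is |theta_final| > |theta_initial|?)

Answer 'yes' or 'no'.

Initial: x=7.0000 theta=0.1000
After 1 (propagate distance d=8): x=7.8000 theta=0.1000
After 2 (thin lens f=57): x=7.8000 theta=-7/190 (≈-0.0368)
After 3 (propagate distance d=21): x=267/38 (≈7.0263) theta=-7/190 (≈-0.0368)
After 4 (thin lens f=16): x=267/38 (≈7.0263) theta=-1447/3040 (≈-0.4760)
After 5 (propagate distance d=5): x=2825/608 (≈4.6464) theta=-1447/3040 (≈-0.4760)
After 6 (curved mirror R=-80): x=2825/608 (≈4.6464) theta=-8751/24320 (≈-0.3598)
After 7 (propagate distance d=20 (to screen)): x=-3101/1216 (≈-2.5502) theta=-8751/24320 (≈-0.3598)
|theta_initial|=0.1000 |theta_final|=8751/24320 (≈0.3598) -> increased

Answer: yes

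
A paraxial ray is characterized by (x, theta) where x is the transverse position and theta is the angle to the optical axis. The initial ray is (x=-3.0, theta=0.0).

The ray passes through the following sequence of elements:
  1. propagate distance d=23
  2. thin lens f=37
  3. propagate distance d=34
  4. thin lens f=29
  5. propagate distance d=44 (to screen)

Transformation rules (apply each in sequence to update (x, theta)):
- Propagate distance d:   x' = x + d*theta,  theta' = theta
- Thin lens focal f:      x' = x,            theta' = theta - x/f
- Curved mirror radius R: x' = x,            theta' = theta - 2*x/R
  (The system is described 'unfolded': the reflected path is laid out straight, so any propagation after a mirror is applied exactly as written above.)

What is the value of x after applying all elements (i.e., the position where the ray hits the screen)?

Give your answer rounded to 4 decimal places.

Answer: 3.6934

Derivation:
Initial: x=-3.0000 theta=0.0000
After 1 (propagate distance d=23): x=-3.0000 theta=0.0000
After 2 (thin lens f=37): x=-3.0000 theta=3/37 (≈0.0811)
After 3 (propagate distance d=34): x=-9/37 (≈-0.2432) theta=3/37 (≈0.0811)
After 4 (thin lens f=29): x=-9/37 (≈-0.2432) theta=96/1073 (≈0.0895)
After 5 (propagate distance d=44 (to screen)): x=3963/1073 (≈3.6934) theta=96/1073 (≈0.0895)
Rounded to 4 decimal places: x = 3.6934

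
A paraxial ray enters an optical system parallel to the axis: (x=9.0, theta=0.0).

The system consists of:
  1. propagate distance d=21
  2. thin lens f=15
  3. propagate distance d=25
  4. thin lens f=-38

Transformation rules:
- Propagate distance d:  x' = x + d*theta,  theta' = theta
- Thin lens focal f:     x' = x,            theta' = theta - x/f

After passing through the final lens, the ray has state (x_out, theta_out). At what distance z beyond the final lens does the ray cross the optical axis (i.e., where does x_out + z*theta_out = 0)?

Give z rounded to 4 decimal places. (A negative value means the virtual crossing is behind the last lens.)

Initial: x=9.0000 theta=0.0000
After 1 (propagate distance d=21): x=9.0000 theta=0.0000
After 2 (thin lens f=15): x=9.0000 theta=-0.6000
After 3 (propagate distance d=25): x=-6.0000 theta=-0.6000
After 4 (thin lens f=-38): x=-6.0000 theta=-72/95 (≈-0.7579)
z_focus = -x_out/theta_out = -(-6.0000)/(-72/95) = -95/12 ≈ -7.9167
Rounded to 4 decimal places: z = -7.9167

Answer: -7.9167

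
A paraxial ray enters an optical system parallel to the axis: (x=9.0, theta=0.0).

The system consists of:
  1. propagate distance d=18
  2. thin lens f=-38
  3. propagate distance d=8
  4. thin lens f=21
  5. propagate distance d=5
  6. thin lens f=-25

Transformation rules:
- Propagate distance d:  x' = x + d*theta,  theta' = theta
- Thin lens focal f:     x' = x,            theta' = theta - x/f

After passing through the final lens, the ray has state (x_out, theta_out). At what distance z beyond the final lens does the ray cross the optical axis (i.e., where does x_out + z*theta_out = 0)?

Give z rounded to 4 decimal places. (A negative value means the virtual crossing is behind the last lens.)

Answer: -97.3380

Derivation:
Initial: x=9.0000 theta=0.0000
After 1 (propagate distance d=18): x=9.0000 theta=0.0000
After 2 (thin lens f=-38): x=9.0000 theta=9/38 (≈0.2368)
After 3 (propagate distance d=8): x=207/19 (≈10.8947) theta=9/38 (≈0.2368)
After 4 (thin lens f=21): x=207/19 (≈10.8947) theta=-75/266 (≈-0.2820)
After 5 (propagate distance d=5): x=2523/266 (≈9.4850) theta=-75/266 (≈-0.2820)
After 6 (thin lens f=-25): x=2523/266 (≈9.4850) theta=324/3325 (≈0.0974)
z_focus = -x_out/theta_out = -(2523/266)/(324/3325) = -21025/216 ≈ -97.3380
Rounded to 4 decimal places: z = -97.3380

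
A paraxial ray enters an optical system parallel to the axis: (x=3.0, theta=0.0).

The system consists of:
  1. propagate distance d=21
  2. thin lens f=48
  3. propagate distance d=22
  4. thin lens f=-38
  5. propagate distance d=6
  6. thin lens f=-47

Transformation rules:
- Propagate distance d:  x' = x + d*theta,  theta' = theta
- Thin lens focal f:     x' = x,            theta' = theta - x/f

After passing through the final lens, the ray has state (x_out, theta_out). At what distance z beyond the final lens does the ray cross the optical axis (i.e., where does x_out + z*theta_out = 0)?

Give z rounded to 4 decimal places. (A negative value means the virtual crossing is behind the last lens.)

Answer: -122.3068

Derivation:
Initial: x=3.0000 theta=0.0000
After 1 (propagate distance d=21): x=3.0000 theta=0.0000
After 2 (thin lens f=48): x=3.0000 theta=-0.0625
After 3 (propagate distance d=22): x=1.6250 theta=-0.0625
After 4 (thin lens f=-38): x=1.6250 theta=-3/152 (≈-0.0197)
After 5 (propagate distance d=6): x=229/152 (≈1.5066) theta=-3/152 (≈-0.0197)
After 6 (thin lens f=-47): x=229/152 (≈1.5066) theta=11/893 (≈0.0123)
z_focus = -x_out/theta_out = -(229/152)/(11/893) = -10763/88 ≈ -122.3068
Rounded to 4 decimal places: z = -122.3068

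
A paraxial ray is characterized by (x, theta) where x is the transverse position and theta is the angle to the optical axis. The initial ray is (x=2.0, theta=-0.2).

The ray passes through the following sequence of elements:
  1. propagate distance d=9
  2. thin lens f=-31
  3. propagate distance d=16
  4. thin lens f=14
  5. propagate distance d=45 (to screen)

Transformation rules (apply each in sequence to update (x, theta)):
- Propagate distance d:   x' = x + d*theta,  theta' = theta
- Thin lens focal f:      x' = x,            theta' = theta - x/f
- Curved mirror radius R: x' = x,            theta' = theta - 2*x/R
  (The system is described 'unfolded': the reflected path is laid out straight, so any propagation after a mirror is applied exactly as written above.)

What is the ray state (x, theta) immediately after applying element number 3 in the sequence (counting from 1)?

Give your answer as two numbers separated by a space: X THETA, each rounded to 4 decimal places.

Initial: x=2.0000 theta=-0.2000
After 1 (propagate distance d=9): x=0.2000 theta=-0.2000
After 2 (thin lens f=-31): x=0.2000 theta=-6/31 (≈-0.1935)
After 3 (propagate distance d=16): x=-449/155 (≈-2.8968) theta=-6/31 (≈-0.1935)
Rounded to 4 decimal places: x = -2.8968, theta = -0.1935

Answer: -2.8968 -0.1935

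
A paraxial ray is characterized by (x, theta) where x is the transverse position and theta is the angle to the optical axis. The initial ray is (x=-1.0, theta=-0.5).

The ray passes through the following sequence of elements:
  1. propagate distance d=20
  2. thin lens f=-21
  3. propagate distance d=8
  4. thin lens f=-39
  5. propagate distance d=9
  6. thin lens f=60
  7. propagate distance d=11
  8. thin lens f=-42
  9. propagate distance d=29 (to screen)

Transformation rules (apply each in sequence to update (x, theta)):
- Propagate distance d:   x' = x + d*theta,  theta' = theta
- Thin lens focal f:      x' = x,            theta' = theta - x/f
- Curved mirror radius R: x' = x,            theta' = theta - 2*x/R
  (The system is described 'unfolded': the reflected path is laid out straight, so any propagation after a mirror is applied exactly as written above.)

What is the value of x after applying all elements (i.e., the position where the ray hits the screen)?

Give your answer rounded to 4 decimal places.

Answer: -101.6071

Derivation:
Initial: x=-1.0000 theta=-0.5000
After 1 (propagate distance d=20): x=-11.0000 theta=-0.5000
After 2 (thin lens f=-21): x=-11.0000 theta=-43/42 (≈-1.0238)
After 3 (propagate distance d=8): x=-403/21 (≈-19.1905) theta=-43/42 (≈-1.0238)
After 4 (thin lens f=-39): x=-403/21 (≈-19.1905) theta=-191/126 (≈-1.5159)
After 5 (propagate distance d=9): x=-197/6 (≈-32.8333) theta=-191/126 (≈-1.5159)
After 6 (thin lens f=60): x=-197/6 (≈-32.8333) theta=-2441/2520 (≈-0.9687)
After 7 (propagate distance d=11): x=-109591/2520 (≈-43.4885) theta=-2441/2520 (≈-0.9687)
After 8 (thin lens f=-42): x=-109591/2520 (≈-43.4885) theta=-212113/105840 (≈-2.0041)
After 9 (propagate distance d=29 (to screen)): x=-10754099/105840 (≈-101.6071) theta=-212113/105840 (≈-2.0041)
Rounded to 4 decimal places: x = -101.6071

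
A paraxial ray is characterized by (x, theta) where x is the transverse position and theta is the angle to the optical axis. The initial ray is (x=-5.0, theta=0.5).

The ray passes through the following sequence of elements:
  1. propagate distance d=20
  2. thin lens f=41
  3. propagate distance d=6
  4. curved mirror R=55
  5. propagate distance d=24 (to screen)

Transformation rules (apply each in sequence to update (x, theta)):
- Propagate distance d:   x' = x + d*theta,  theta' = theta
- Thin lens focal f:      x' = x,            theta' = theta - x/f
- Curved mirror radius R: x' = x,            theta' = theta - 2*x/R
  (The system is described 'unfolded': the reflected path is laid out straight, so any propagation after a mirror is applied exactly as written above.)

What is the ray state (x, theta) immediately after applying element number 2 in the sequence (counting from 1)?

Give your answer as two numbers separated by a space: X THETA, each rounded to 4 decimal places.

Initial: x=-5.0000 theta=0.5000
After 1 (propagate distance d=20): x=5.0000 theta=0.5000
After 2 (thin lens f=41): x=5.0000 theta=31/82 (≈0.3780)
Rounded to 4 decimal places: x = 5.0000, theta = 0.3780

Answer: 5.0000 0.3780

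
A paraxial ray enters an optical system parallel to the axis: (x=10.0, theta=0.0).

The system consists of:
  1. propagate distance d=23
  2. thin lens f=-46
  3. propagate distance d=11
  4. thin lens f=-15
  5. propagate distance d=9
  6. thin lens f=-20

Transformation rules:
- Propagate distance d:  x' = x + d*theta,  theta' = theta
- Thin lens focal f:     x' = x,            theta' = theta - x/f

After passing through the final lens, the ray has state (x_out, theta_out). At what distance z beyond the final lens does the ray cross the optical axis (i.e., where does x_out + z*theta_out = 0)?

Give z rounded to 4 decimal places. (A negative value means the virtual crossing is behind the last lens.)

Initial: x=10.0000 theta=0.0000
After 1 (propagate distance d=23): x=10.0000 theta=0.0000
After 2 (thin lens f=-46): x=10.0000 theta=5/23 (≈0.2174)
After 3 (propagate distance d=11): x=285/23 (≈12.3913) theta=5/23 (≈0.2174)
After 4 (thin lens f=-15): x=285/23 (≈12.3913) theta=24/23 (≈1.0435)
After 5 (propagate distance d=9): x=501/23 (≈21.7826) theta=24/23 (≈1.0435)
After 6 (thin lens f=-20): x=501/23 (≈21.7826) theta=981/460 (≈2.1326)
z_focus = -x_out/theta_out = -(501/23)/(981/460) = -3340/327 ≈ -10.2141
Rounded to 4 decimal places: z = -10.2141

Answer: -10.2141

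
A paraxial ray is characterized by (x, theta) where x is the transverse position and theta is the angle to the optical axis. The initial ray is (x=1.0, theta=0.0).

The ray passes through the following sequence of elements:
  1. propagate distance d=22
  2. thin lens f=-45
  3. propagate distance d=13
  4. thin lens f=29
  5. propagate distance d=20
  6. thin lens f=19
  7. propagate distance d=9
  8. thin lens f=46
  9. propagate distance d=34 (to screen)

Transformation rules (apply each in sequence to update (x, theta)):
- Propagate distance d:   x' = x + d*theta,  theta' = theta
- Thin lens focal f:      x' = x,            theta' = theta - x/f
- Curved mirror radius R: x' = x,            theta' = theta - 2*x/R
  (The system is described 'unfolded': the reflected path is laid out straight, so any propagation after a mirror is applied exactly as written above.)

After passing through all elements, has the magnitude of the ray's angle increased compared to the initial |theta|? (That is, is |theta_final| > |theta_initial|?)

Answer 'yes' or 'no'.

Initial: x=1.0000 theta=0.0000
After 1 (propagate distance d=22): x=1.0000 theta=0.0000
After 2 (thin lens f=-45): x=1.0000 theta=1/45 (≈0.0222)
After 3 (propagate distance d=13): x=58/45 (≈1.2889) theta=1/45 (≈0.0222)
After 4 (thin lens f=29): x=58/45 (≈1.2889) theta=-1/45 (≈-0.0222)
After 5 (propagate distance d=20): x=38/45 (≈0.8444) theta=-1/45 (≈-0.0222)
After 6 (thin lens f=19): x=38/45 (≈0.8444) theta=-1/15 (≈-0.0667)
After 7 (propagate distance d=9): x=11/45 (≈0.2444) theta=-1/15 (≈-0.0667)
After 8 (thin lens f=46): x=11/45 (≈0.2444) theta=-149/2070 (≈-0.0720)
After 9 (propagate distance d=34 (to screen)): x=-152/69 (≈-2.2029) theta=-149/2070 (≈-0.0720)
|theta_initial|=0.0000 |theta_final|=149/2070 (≈0.0720) -> increased

Answer: yes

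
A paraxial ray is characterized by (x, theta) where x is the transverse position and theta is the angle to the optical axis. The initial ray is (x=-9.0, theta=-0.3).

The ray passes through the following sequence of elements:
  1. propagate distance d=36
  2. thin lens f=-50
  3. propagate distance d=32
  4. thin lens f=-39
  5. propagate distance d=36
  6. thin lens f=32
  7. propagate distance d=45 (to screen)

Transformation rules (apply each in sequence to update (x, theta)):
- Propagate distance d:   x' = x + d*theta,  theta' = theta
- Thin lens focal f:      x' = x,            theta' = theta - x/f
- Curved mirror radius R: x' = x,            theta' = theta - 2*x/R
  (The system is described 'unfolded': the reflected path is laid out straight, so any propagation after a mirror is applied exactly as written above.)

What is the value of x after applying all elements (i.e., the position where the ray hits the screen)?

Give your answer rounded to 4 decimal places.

Answer: -36.8169

Derivation:
Initial: x=-9.0000 theta=-0.3000
After 1 (propagate distance d=36): x=-19.8000 theta=-0.3000
After 2 (thin lens f=-50): x=-19.8000 theta=-0.6960
After 3 (propagate distance d=32): x=-42.0720 theta=-0.6960
After 4 (thin lens f=-39): x=-42.0720 theta=-2884/1625 (≈-1.7748)
After 5 (propagate distance d=36): x=-172191/1625 (≈-105.9637) theta=-2884/1625 (≈-1.7748)
After 6 (thin lens f=32): x=-172191/1625 (≈-105.9637) theta=79903/52000 (≈1.5366)
After 7 (propagate distance d=45 (to screen)): x=-1914477/52000 (≈-36.8169) theta=79903/52000 (≈1.5366)
Rounded to 4 decimal places: x = -36.8169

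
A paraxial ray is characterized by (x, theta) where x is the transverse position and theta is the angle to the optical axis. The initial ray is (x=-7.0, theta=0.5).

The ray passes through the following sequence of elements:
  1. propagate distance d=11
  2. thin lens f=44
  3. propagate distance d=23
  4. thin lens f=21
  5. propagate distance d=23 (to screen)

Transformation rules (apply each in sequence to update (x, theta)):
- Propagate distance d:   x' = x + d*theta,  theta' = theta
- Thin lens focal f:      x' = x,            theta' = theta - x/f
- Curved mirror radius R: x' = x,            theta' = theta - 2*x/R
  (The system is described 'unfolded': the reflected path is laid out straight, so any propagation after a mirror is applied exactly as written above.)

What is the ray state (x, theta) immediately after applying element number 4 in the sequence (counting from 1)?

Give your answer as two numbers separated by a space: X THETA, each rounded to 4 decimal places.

Initial: x=-7.0000 theta=0.5000
After 1 (propagate distance d=11): x=-1.5000 theta=0.5000
After 2 (thin lens f=44): x=-1.5000 theta=47/88 (≈0.5341)
After 3 (propagate distance d=23): x=949/88 (≈10.7841) theta=47/88 (≈0.5341)
After 4 (thin lens f=21): x=949/88 (≈10.7841) theta=19/924 (≈0.0206)
Rounded to 4 decimal places: x = 10.7841, theta = 0.0206

Answer: 10.7841 0.0206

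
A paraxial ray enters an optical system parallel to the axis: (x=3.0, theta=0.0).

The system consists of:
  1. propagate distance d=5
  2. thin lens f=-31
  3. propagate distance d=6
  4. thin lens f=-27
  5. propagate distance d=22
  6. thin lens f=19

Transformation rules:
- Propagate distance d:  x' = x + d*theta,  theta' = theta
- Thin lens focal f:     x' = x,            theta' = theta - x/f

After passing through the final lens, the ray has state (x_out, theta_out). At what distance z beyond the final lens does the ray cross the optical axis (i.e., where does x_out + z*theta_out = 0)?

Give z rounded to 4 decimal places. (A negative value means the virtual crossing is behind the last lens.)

Answer: 38.3988

Derivation:
Initial: x=3.0000 theta=0.0000
After 1 (propagate distance d=5): x=3.0000 theta=0.0000
After 2 (thin lens f=-31): x=3.0000 theta=3/31 (≈0.0968)
After 3 (propagate distance d=6): x=111/31 (≈3.5806) theta=3/31 (≈0.0968)
After 4 (thin lens f=-27): x=111/31 (≈3.5806) theta=64/279 (≈0.2294)
After 5 (propagate distance d=22): x=2407/279 (≈8.6272) theta=64/279 (≈0.2294)
After 6 (thin lens f=19): x=2407/279 (≈8.6272) theta=-397/1767 (≈-0.2247)
z_focus = -x_out/theta_out = -(2407/279)/(-397/1767) = 45733/1191 ≈ 38.3988
Rounded to 4 decimal places: z = 38.3988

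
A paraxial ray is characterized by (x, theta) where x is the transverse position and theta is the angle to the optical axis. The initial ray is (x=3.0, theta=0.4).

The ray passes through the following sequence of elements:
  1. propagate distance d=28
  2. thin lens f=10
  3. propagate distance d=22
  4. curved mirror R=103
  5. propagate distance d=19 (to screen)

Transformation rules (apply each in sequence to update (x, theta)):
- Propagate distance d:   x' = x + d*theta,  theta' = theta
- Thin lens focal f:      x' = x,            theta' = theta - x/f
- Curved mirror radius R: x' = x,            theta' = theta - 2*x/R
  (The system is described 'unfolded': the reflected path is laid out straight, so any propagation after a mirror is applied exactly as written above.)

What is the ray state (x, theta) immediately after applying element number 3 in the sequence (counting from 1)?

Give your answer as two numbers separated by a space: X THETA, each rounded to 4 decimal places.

Answer: -8.2400 -1.0200

Derivation:
Initial: x=3.0000 theta=0.4000
After 1 (propagate distance d=28): x=14.2000 theta=0.4000
After 2 (thin lens f=10): x=14.2000 theta=-1.0200
After 3 (propagate distance d=22): x=-8.2400 theta=-1.0200
Rounded to 4 decimal places: x = -8.2400, theta = -1.0200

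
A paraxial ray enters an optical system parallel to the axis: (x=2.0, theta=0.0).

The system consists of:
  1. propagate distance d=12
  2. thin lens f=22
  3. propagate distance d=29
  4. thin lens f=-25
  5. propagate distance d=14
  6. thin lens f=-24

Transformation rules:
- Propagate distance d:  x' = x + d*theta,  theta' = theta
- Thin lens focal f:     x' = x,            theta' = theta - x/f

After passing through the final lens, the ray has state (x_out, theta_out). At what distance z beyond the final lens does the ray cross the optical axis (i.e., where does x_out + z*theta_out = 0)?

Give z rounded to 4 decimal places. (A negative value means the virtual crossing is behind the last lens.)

Answer: -10.7491

Derivation:
Initial: x=2.0000 theta=0.0000
After 1 (propagate distance d=12): x=2.0000 theta=0.0000
After 2 (thin lens f=22): x=2.0000 theta=-1/11 (≈-0.0909)
After 3 (propagate distance d=29): x=-7/11 (≈-0.6364) theta=-1/11 (≈-0.0909)
After 4 (thin lens f=-25): x=-7/11 (≈-0.6364) theta=-32/275 (≈-0.1164)
After 5 (propagate distance d=14): x=-623/275 (≈-2.2655) theta=-32/275 (≈-0.1164)
After 6 (thin lens f=-24): x=-623/275 (≈-2.2655) theta=-1391/6600 (≈-0.2108)
z_focus = -x_out/theta_out = -(-623/275)/(-1391/6600) = -14952/1391 ≈ -10.7491
Rounded to 4 decimal places: z = -10.7491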